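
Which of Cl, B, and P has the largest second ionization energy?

B

After 1 electron has been removed, what remains? Cl⁺ still has 6 valence electrons; B⁺ still has 2 valence electrons; P⁺ still has 4 valence electrons.
All are still removing valence electrons, so compare the +1 ions as you would atoms: IE_2 generally rises across a period (higher Z_eff) and falls down a group (larger shell), subject to the usual subshell exceptions.
Valence configurations: Cl⁺ [Ne]3s²3p⁴, B⁺ [He]2s², P⁺ [Ne]3s²3p².
Tabulated IE_2 (kJ/mol): Cl 2298, B 2427, P 1907.
Putting it together, IE_2: P < Cl < B.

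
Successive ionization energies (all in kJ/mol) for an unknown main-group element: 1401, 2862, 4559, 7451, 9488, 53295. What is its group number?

Group 15

Look for the largest jump between consecutive ionization energies: IE6/IE5 ≈ 5.6, far larger than any earlier ratio.
That jump marks the point where a core electron is being removed. So the atom has 5 valence electrons.
A main-group element with 5 valence electrons is in group 15.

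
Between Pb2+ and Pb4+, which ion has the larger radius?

Pb2+

Both ions have Z = 82 protons, but Pb4+ has lost more electrons, so its remaining electrons feel a larger effective nuclear charge per electron and are pulled in more tightly.
Higher positive charge → smaller ion, so Pb2+ > Pb4+.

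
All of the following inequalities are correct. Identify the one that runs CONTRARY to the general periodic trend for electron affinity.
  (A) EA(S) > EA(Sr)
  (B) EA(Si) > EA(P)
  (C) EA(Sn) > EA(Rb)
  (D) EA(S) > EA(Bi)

The general trend: electron affinity increases across a period and decreases down a group.
(A) S (period 3, group 16) vs Sr (period 5, group 2): the stated order agrees with the simple trend.
(B) Si (period 3, group 14) vs P (period 3, group 15): the stated order contradicts the simple trend.
(C) Sn (period 5, group 14) vs Rb (period 5, group 1): the stated order agrees with the simple trend.
(D) S (period 3, group 16) vs Bi (period 6, group 15): the stated order agrees with the simple trend.
The exception is (B): adding an electron to P's half-filled 3p³ is unfavourable, so Si (3p²) has the more exothermic EA.

(B)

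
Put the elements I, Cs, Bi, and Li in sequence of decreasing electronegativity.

Smaller atoms with higher effective nuclear charge are more electronegative.
Neither a single period nor a single group — weigh both effects.
Li > Cs: they share group 1; the group trend gives Li the larger value.
Bi > Li: the two effects oppose for this pair; the across-period effect wins (2.02 vs 0.98).
I > Bi: relative to Bi, both the across-period and down-group shifts push I's electronegativity up.
Tabulated electronegativity (Pauling): Li 0.98, I 2.66, Cs 0.79, Bi 2.02.
So from highest to lowest: I > Bi > Li > Cs.

I > Bi > Li > Cs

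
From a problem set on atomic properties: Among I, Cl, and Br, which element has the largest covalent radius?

I

Cl is in period 3, group 17; Br is in period 4, group 17; I is in period 5, group 17.
Atomic radius shrinks across a period as nuclear charge pulls the same shell inward, and grows down a group as new shells are added.
All are in group 17, so atomic radius increases down the group.
The largest covalent radius among these belongs to I.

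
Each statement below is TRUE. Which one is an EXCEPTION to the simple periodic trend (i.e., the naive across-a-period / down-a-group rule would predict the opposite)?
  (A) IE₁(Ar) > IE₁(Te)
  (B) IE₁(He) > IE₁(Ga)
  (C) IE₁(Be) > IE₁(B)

The general trend: first ionization energy increases across a period and decreases down a group.
(A) Ar (period 3, group 18) vs Te (period 5, group 16): the stated order agrees with the simple trend.
(B) He (period 1, group 18) vs Ga (period 4, group 13): the stated order agrees with the simple trend.
(C) Be (period 2, group 2) vs B (period 2, group 13): the stated order contradicts the simple trend.
The exception is (C): removing B's lone 2p electron is easier than breaking Be's filled 2s².

(C)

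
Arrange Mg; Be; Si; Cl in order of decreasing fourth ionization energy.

Be > Mg > Cl > Si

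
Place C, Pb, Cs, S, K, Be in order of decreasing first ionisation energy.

First ionization energy rises across a period (greater Z_eff holds electrons more tightly) and falls down a group (valence electrons are farther from the nucleus).
Here both period and group differ, so the two effects have to be weighed against each other.
K > Cs: K sits above Cs in group 1, so the down-group effect alone puts K higher.
Pb > K: period and group pull opposite ways; the across-period shift dominates (716 vs 419 kJ/mol).
Be > Pb: period and group pull opposite ways; the down-group shift dominates (900 vs 716 kJ/mol).
S > Be: the two effects oppose for this pair; the across-period effect wins (1000 vs 900 kJ/mol).
C > S: period and group pull opposite ways; the down-group shift dominates (1086 vs 1000 kJ/mol).
Approximate values (kJ/mol): Be 900, C 1086, S 1000, K 419, Cs 376, Pb 716.
So from highest to lowest: C > S > Be > Pb > K > Cs.

C > S > Be > Pb > K > Cs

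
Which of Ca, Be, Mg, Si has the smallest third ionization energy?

Si

Consider each +2 ion: Ca²⁺ is the bare [Ar] core; Be²⁺ is the bare [He] core; Mg²⁺ is the bare [Ne] core; Si²⁺ still has 2 valence electrons.
Breaking into a closed-shell core is much more expensive than removing a leftover valence electron — Ca, Mg and Be have the largest IE_3 here.
Tabulated IE_3 (kJ/mol): Ca 4912, Be 14849, Mg 7733, Si 3232.
Hence IE_3: Si < Ca < Mg < Be.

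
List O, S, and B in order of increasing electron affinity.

B, O, S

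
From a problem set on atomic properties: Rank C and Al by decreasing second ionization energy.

C > Al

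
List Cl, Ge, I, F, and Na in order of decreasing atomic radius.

F is in period 2, group 17; Na is in period 3, group 1; Cl is in period 3, group 17; Ge is in period 4, group 14; I is in period 5, group 17.
Across a period the added protons contract the valence shell; down a group each new principal shell makes the atom larger.
Neither a single period nor a single group — weigh both effects.
Cl > F: Cl sits below F in group 17, so the down-group effect alone puts Cl larger.
Ge > Cl: relative to Cl, both the across-period and down-group shifts push Ge's atomic radius up.
I > Ge: period and group pull opposite ways; the down-group shift dominates (133 vs 121 pm).
Na > I: the two effects oppose for this pair; the across-period effect wins (155 vs 133 pm).
Approximate values (pm): F 64, Na 155, Cl 99, Ge 121, I 133.
So from largest to smallest: Na > I > Ge > Cl > F.

Na > I > Ge > Cl > F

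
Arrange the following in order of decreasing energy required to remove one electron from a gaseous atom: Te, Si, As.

As > Te > Si

Removing the outermost electron gets harder across a period and easier down a group.
These sit on a diagonal, where the across-period and down-group effects partly cancel.
Te > Si: period and group pull opposite ways; the across-period shift dominates (869 vs 786 kJ/mol).
As > Te: period and group pull opposite ways; the down-group shift dominates (947 vs 869 kJ/mol).
Approximate values (kJ/mol): Si 786, As 947, Te 869.
So from highest to lowest: As > Te > Si.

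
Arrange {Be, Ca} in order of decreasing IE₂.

Consider each +1 ion: Be⁺ still has 1 valence electron; Ca⁺ still has 1 valence electron.
All are still removing valence electrons, so compare the +1 ions as you would atoms: IE_2 generally rises across a period (higher Z_eff) and falls down a group (larger shell), subject to the usual subshell exceptions.
Valence configurations: Be⁺ [He]2s¹, Ca⁺ [Ar]4s¹.
The numbers (kJ/mol): Be 1757, Ca 1145.
Putting it together, IE_2: Ca < Be.

Be > Ca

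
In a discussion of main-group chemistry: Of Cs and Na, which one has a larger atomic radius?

Cs

Atomic radius shrinks across a period as nuclear charge pulls the same shell inward, and grows down a group as new shells are added.
All are in group 1, so atomic radius increases down the group.
So Cs has the larger atomic radius (Cs > Na).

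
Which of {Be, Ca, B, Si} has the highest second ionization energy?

Consider each +1 ion: Be⁺ still has 1 valence electron; Ca⁺ still has 1 valence electron; B⁺ still has 2 valence electrons; Si⁺ still has 3 valence electrons.
All are still removing valence electrons, so compare the +1 ions as you would atoms: IE_2 generally rises across a period (higher Z_eff) and falls down a group (larger shell), subject to the usual subshell exceptions.
Valence configurations: Be⁺ [He]2s¹, Ca⁺ [Ar]4s¹, B⁺ [He]2s², Si⁺ [Ne]3s²3p¹.
The numbers (kJ/mol): Be 1757, Ca 1145, B 2427, Si 1577.
Overall IE_2 order: Ca < Si < Be < B.

B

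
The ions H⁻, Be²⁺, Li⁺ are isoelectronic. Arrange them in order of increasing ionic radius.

Be²⁺ < Li⁺ < H⁻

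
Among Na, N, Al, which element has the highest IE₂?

Na

Consider each +1 ion: Na⁺ is the bare [Ne] core; N⁺ still has 4 valence electrons; Al⁺ still has 2 valence electrons.
Breaking into a closed-shell core is much more expensive than removing a leftover valence electron — Na has the largest IE_2 here.
Valence configurations: N⁺ [He]2s²2p², Al⁺ [Ne]3s².
Tabulated IE_2 (kJ/mol): Na 4562, N 2856, Al 1817.
Overall IE_2 order: Al < N < Na.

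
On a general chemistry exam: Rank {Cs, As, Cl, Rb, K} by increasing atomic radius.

Cl is in period 3, group 17; K is in period 4, group 1; As is in period 4, group 15; Rb is in period 5, group 1; Cs is in period 6, group 1.
Moving right in a period, electrons are added to the same shell under a stronger nuclear pull, so atoms get smaller; moving down, a new shell is opened and atoms get larger.
Neither a single period nor a single group — weigh both effects.
As > Cl: relative to Cl, both the across-period and down-group shifts push As's atomic radius up.
K > As: both are in period 4; the period trend gives K the larger value.
Rb > K: they share group 1; the group trend gives Rb the larger value.
Cs > Rb: they share group 1; the group trend gives Cs the larger value.
For reference (pm): Cl 99, K 196, As 121, Rb 210, Cs 232.
So from smallest to largest: Cl < As < K < Rb < Cs.

Cl < As < K < Rb < Cs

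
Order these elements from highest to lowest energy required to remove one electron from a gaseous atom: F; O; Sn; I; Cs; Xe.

F, O, Xe, I, Sn, Cs

O is in period 2, group 16; F is in period 2, group 17; Sn is in period 5, group 14; I is in period 5, group 17; Xe is in period 5, group 18; Cs is in period 6, group 1.
Across a period the outer electron is held more tightly (higher IE₁); down a group it sits in a higher shell, more shielded, and comes off more easily.
Here both period and group differ, so the two effects have to be weighed against each other.
Sn > Cs: both effects reinforce here, so Sn is clearly the higher of the two.
I > Sn: both are in period 5; the period trend gives I the larger value.
Xe > I: Xe lies to the right of I in period 5, so the across-period effect alone puts Xe higher.
O > Xe: the two effects oppose for this pair; the down-group effect wins (1314 vs 1170 kJ/mol).
F > O: both are in period 2; the period trend gives F the larger value.
Approximate values (kJ/mol): O 1314, F 1681, Sn 709, I 1008, Xe 1170, Cs 376.
So from highest to lowest: F > O > Xe > I > Sn > Cs.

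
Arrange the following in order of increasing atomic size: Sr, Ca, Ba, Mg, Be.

Be < Mg < Ca < Sr < Ba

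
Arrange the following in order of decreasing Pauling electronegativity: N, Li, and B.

N, B, Li

EN rises left→right (higher Z_eff, smaller atoms) and falls top→bottom (larger, more shielded atoms).
All lie in period 2, so electronegativity increases left to right.
So from highest to lowest: N > B > Li.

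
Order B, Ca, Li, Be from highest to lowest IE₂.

After 1 electron has been removed, what remains? B⁺ still has 2 valence electrons; Ca⁺ still has 1 valence electron; Li⁺ is the bare [He] core; Be⁺ still has 1 valence electron.
Pulling an electron out of a noble-gas core costs far more than removing a remaining valence electron, so Li sits at the high end of IE_2.
Valence configurations: B⁺ [He]2s², Ca⁺ [Ar]4s¹, Be⁺ [He]2s¹.
The numbers (kJ/mol): B 2427, Ca 1145, Li 7298, Be 1757.
Hence IE_2: Ca < Be < B < Li.

Li > B > Be > Ca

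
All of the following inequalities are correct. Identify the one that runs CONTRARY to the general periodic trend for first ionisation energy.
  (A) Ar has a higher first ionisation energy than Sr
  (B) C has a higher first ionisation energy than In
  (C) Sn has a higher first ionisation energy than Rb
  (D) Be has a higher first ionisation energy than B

The general trend: first ionisation energy increases across a period and decreases down a group.
(A) Ar (period 3, group 18) vs Sr (period 5, group 2): the stated order agrees with the simple trend.
(B) C (period 2, group 14) vs In (period 5, group 13): the stated order agrees with the simple trend.
(C) Sn (period 5, group 14) vs Rb (period 5, group 1): the stated order agrees with the simple trend.
(D) Be (period 2, group 2) vs B (period 2, group 13): the stated order contradicts the simple trend.
The exception is (D): removing B's lone 2p electron is easier than breaking Be's filled 2s².

(D)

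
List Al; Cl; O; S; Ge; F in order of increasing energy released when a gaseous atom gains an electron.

Al < Ge < O < S < F < Cl

O is in period 2, group 16; F is in period 2, group 17; Al is in period 3, group 13; S is in period 3, group 16; Cl is in period 3, group 17; Ge is in period 4, group 14.
Electron affinity generally becomes more exothermic across a period toward the halogens and less exothermic down a group.
These span different periods and groups, so the two trends combine.
Ge > Al: period and group pull opposite ways; the across-period shift dominates (119 vs 42 kJ/mol).
O > Ge: both effects reinforce here, so O is clearly the higher of the two.
S > O: this pair runs against the simple trend — see the exception note.
F > S: both effects reinforce here, so F is clearly the higher of the two.
Cl > F: this pair runs against the simple trend — see the exception note.
Note the exception: S has a higher electron affinity than O, contrary to the simple trend — the compact 2p subshell of O repels the added electron more than S's larger 3p does.
Note the exception: Cl has a higher electron affinity than F, contrary to the simple trend — F's small 2p subshell makes the incoming electron feel strong e⁻–e⁻ repulsion, so Cl actually releases more energy on gaining an electron.
Tabulated electron affinity (kJ/mol): O 141, F 328, Al 42, S 200, Cl 349, Ge 119.
So from lowest to highest: Al < Ge < O < S < F < Cl.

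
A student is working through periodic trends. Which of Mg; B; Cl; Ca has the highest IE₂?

IE_2 is the cost of taking one more electron from the +1 cation: Mg⁺ still has 1 valence electron; B⁺ still has 2 valence electrons; Cl⁺ still has 6 valence electrons; Ca⁺ still has 1 valence electron.
All are still removing valence electrons, so compare the +1 ions as you would atoms: IE_2 generally rises across a period (higher Z_eff) and falls down a group (larger shell), subject to the usual subshell exceptions.
Valence configurations: Mg⁺ [Ne]3s¹, B⁺ [He]2s², Cl⁺ [Ne]3s²3p⁴, Ca⁺ [Ar]4s¹.
The numbers (kJ/mol): Mg 1451, B 2427, Cl 2298, Ca 1145.
Hence IE_2: Ca < Mg < Cl < B.

B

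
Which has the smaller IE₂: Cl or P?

Consider each +1 ion: Cl⁺ still has 6 valence electrons; P⁺ still has 4 valence electrons.
All are still removing valence electrons, so compare the +1 ions as you would atoms: IE_2 generally rises across a period (higher Z_eff) and falls down a group (larger shell), subject to the usual subshell exceptions.
Valence configurations: Cl⁺ [Ne]3s²3p⁴, P⁺ [Ne]3s²3p².
The numbers (kJ/mol): Cl 2298, P 1907.
Hence IE_2: P < Cl.

P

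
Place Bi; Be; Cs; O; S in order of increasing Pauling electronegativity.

Cs, Be, Bi, S, O

Be is in period 2, group 2; O is in period 2, group 16; S is in period 3, group 16; Cs is in period 6, group 1; Bi is in period 6, group 15.
EN rises left→right (higher Z_eff, smaller atoms) and falls top→bottom (larger, more shielded atoms).
Here both period and group differ, so the two effects have to be weighed against each other.
Be > Cs: both effects reinforce here, so Be is clearly the higher of the two.
Bi > Be: period and group pull opposite ways; the across-period shift dominates (2.02 vs 1.57).
S > Bi: relative to Bi, both the across-period and down-group shifts push S's electronegativity up.
O > S: they share group 16; the group trend gives O the larger value.
Tabulated electronegativity (Pauling): Be 1.57, O 3.44, S 2.58, Cs 0.79, Bi 2.02.
So from lowest to highest: Cs < Be < Bi < S < O.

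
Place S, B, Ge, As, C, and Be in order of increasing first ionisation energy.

Be is in period 2, group 2; B is in period 2, group 13; C is in period 2, group 14; S is in period 3, group 16; Ge is in period 4, group 14; As is in period 4, group 15.
First ionization energy rises across a period (greater Z_eff holds electrons more tightly) and falls down a group (valence electrons are farther from the nucleus).
Here both period and group differ, so the two effects have to be weighed against each other.
B > Ge: the two effects oppose for this pair; the down-group effect wins (801 vs 762 kJ/mol).
Be > B: this pair runs against the simple trend — see the exception note.
As > Be: period and group pull opposite ways; the across-period shift dominates (947 vs 900 kJ/mol).
S > As: both effects reinforce here, so S is clearly the higher of the two.
C > S: the two effects oppose for this pair; the down-group effect wins (1086 vs 1000 kJ/mol).
Note the exception: Be has a higher first ionization energy than B, contrary to the simple trend — removing B's lone 2p electron is easier than breaking Be's filled 2s².
Approximate values (kJ/mol): Be 900, B 801, C 1086, S 1000, Ge 762, As 947.
So from lowest to highest: Ge < B < Be < As < S < C.

Ge < B < Be < As < S < C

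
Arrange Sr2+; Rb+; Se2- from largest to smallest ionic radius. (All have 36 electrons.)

Se2-, Rb+, Sr2+

All of these have 36 electrons, so size is governed by nuclear charge alone: the more protons, the stronger the pull on the same electron cloud, and the smaller the ion.
Nuclear charges: Sr2+ (Z=38), Rb+ (Z=37), Se2- (Z=34).
Largest to smallest: Se2- > Rb+ > Sr2+.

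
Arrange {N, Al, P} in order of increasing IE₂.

Consider each +1 ion: N⁺ still has 4 valence electrons; Al⁺ still has 2 valence electrons; P⁺ still has 4 valence electrons.
All are still removing valence electrons, so compare the +1 ions as you would atoms: IE_2 generally rises across a period (higher Z_eff) and falls down a group (larger shell), subject to the usual subshell exceptions.
Valence configurations: N⁺ [He]2s²2p², Al⁺ [Ne]3s², P⁺ [Ne]3s²3p².
Approximate IE_2 values (kJ/mol): N 2856, Al 1817, P 1907.
Hence IE_2: Al < P < N.

Al < P < N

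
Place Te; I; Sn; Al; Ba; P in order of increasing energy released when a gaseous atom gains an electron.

Ba < Al < P < Sn < Te < I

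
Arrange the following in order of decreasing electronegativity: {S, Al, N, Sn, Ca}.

N > S > Sn > Al > Ca

Atoms toward the upper right of the periodic table pull bonding electrons most strongly.
Neither a single period nor a single group — weigh both effects.
Al > Ca: relative to Ca, both the across-period and down-group shifts push Al's electronegativity up.
Sn > Al: the two effects oppose for this pair; the across-period effect wins (1.96 vs 1.61).
S > Sn: both effects reinforce here, so S is clearly the higher of the two.
N > S: the two effects oppose for this pair; the down-group effect wins (3.04 vs 2.58).
Approximate values (Pauling): N 3.04, Al 1.61, S 2.58, Ca 1.00, Sn 1.96.
So from highest to lowest: N > S > Sn > Al > Ca.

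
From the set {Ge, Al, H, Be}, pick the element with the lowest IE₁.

H is in period 1, group 1; Be is in period 2, group 2; Al is in period 3, group 13; Ge is in period 4, group 14.
IE₁ increases left→right with effective nuclear charge and decreases top→bottom as the valence shell moves farther out.
These sit on a diagonal, where the across-period and down-group effects partly cancel.
Ge > Al: period and group pull opposite ways; the across-period shift dominates (762 vs 578 kJ/mol).
Be > Ge: the two effects oppose for this pair; the down-group effect wins (900 vs 762 kJ/mol).
H > Be: period and group pull opposite ways; the down-group shift dominates (1312 vs 900 kJ/mol).
Approximate values (kJ/mol): H 1312, Be 900, Al 578, Ge 762.
The lowest IE₁ among these belongs to Al.

Al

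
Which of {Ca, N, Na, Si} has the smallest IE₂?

Ca

The second ionization energy removes an electron from the +1 ion. For each element: Ca⁺ still has 1 valence electron; N⁺ still has 4 valence electrons; Na⁺ is the bare [Ne] core; Si⁺ still has 3 valence electrons.
Breaking into a closed-shell core is much more expensive than removing a leftover valence electron — Na has the largest IE_2 here.
Valence configurations: Ca⁺ [Ar]4s¹, N⁺ [He]2s²2p², Si⁺ [Ne]3s²3p¹.
Approximate IE_2 values (kJ/mol): Ca 1145, N 2856, Na 4562, Si 1577.
Putting it together, IE_2: Ca < Si < N < Na.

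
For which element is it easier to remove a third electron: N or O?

IE_3 is the cost of taking one more electron from the +2 cation: N²⁺ still has 3 valence electrons; O²⁺ still has 4 valence electrons.
All are still removing valence electrons, so compare the +2 ions as you would atoms: IE_3 generally rises across a period (higher Z_eff) and falls down a group (larger shell), subject to the usual subshell exceptions.
Valence configurations: N²⁺ [He]2s²2p¹, O²⁺ [He]2s²2p².
Tabulated IE_3 (kJ/mol): N 4578, O 5300.
Hence IE_3: N < O.

N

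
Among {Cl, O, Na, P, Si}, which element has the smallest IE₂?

IE_2 is the cost of taking one more electron from the +1 cation: Cl⁺ still has 6 valence electrons; O⁺ still has 5 valence electrons; Na⁺ is the bare [Ne] core; P⁺ still has 4 valence electrons; Si⁺ still has 3 valence electrons.
Pulling an electron out of a noble-gas core costs far more than removing a remaining valence electron, so Na sits at the high end of IE_2.
Valence configurations: Cl⁺ [Ne]3s²3p⁴, O⁺ [He]2s²2p³, P⁺ [Ne]3s²3p², Si⁺ [Ne]3s²3p¹.
Tabulated IE_2 (kJ/mol): Cl 2298, O 3388, Na 4562, P 1907, Si 1577.
Hence IE_2: Si < P < Cl < O < Na.

Si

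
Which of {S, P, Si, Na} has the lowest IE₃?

The third ionization energy removes an electron from the +2 ion. For each element: S²⁺ still has 4 valence electrons; P²⁺ still has 3 valence electrons; Si²⁺ still has 2 valence electrons; Na²⁺ is already 1 electron into the core.
Core electrons are held far more tightly than valence electrons, so Na tops the IE_3 order.
Valence configurations: S²⁺ [Ne]3s²3p², P²⁺ [Ne]3s²3p¹, Si²⁺ [Ne]3s².
P²⁺ loses a lone 3p electron whereas Si²⁺ must break into a filled 3s² pair, so IE_3(Si) > IE_3(P) even though P has the higher nuclear charge.
Approximate IE_3 values (kJ/mol): S 3357, P 2914, Si 3232, Na 6910.
So the third ionization energies run P < Si < S < Na.

P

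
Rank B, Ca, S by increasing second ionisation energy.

Ca < S < B

The second ionization energy removes an electron from the +1 ion. For each element: B⁺ still has 2 valence electrons; Ca⁺ still has 1 valence electron; S⁺ still has 5 valence electrons.
All are still removing valence electrons, so compare the +1 ions as you would atoms: IE_2 generally rises across a period (higher Z_eff) and falls down a group (larger shell), subject to the usual subshell exceptions.
Valence configurations: B⁺ [He]2s², Ca⁺ [Ar]4s¹, S⁺ [Ne]3s²3p³.
Tabulated IE_2 (kJ/mol): B 2427, Ca 1145, S 2252.
Overall IE_2 order: Ca < S < B.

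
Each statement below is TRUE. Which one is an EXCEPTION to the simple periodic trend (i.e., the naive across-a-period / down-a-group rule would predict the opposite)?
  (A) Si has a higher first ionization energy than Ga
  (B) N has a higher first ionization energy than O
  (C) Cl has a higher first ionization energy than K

The general trend: first ionization energy increases across a period and decreases down a group.
(A) Si (period 3, group 14) vs Ga (period 4, group 13): the stated order agrees with the simple trend.
(B) N (period 2, group 15) vs O (period 2, group 16): the stated order contradicts the simple trend.
(C) Cl (period 3, group 17) vs K (period 4, group 1): the stated order agrees with the simple trend.
The exception is (B): pairing an electron in O's 2p⁴ costs repulsion energy, so O ionizes more easily than half-filled N (2p³).

(B)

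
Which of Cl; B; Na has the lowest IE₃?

B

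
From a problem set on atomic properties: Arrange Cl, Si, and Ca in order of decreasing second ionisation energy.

After 1 electron has been removed, what remains? Cl⁺ still has 6 valence electrons; Si⁺ still has 3 valence electrons; Ca⁺ still has 1 valence electron.
All are still removing valence electrons, so compare the +1 ions as you would atoms: IE_2 generally rises across a period (higher Z_eff) and falls down a group (larger shell), subject to the usual subshell exceptions.
Valence configurations: Cl⁺ [Ne]3s²3p⁴, Si⁺ [Ne]3s²3p¹, Ca⁺ [Ar]4s¹.
The numbers (kJ/mol): Cl 2298, Si 1577, Ca 1145.
Overall IE_2 order: Ca < Si < Cl.

Cl > Si > Ca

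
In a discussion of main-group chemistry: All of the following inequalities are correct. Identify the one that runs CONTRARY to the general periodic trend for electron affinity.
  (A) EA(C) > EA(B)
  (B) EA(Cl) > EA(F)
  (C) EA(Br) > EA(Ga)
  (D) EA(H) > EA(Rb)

(B)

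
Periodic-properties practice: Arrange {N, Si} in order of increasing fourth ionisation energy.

Si < N

After 3 electrons have been removed, what remains? N³⁺ still has 2 valence electrons; Si³⁺ still has 1 valence electron.
All are still removing valence electrons, so compare the +3 ions as you would atoms: IE_4 generally rises across a period (higher Z_eff) and falls down a group (larger shell), subject to the usual subshell exceptions.
Valence configurations: N³⁺ [He]2s², Si³⁺ [Ne]3s¹.
Approximate IE_4 values (kJ/mol): N 7475, Si 4356.
Hence IE_4: Si < N.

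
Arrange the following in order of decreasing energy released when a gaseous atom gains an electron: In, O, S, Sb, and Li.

Li is in period 2, group 1; O is in period 2, group 16; S is in period 3, group 16; In is in period 5, group 13; Sb is in period 5, group 15.
Electron affinity generally becomes more exothermic across a period toward the halogens and less exothermic down a group.
Neither a single period nor a single group — weigh both effects.
Li > In: the two effects oppose for this pair; the down-group effect wins (60 vs 29 kJ/mol).
Sb > Li: period and group pull opposite ways; the across-period shift dominates (103 vs 60 kJ/mol).
O > Sb: both effects reinforce here, so O is clearly the higher of the two.
S > O: this pair runs against the simple trend — see the exception note.
Note the exception: S has a higher electron affinity than O, contrary to the simple trend — the compact 2p subshell of O repels the added electron more than S's larger 3p does.
For reference (kJ/mol): Li 60, O 141, S 200, In 29, Sb 103.
So from highest to lowest: S > O > Sb > Li > In.

S > O > Sb > Li > In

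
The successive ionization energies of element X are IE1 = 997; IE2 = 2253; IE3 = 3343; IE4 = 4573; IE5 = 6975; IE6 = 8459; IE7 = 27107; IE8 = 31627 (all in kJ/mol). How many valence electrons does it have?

Look for the largest jump between consecutive ionization energies: IE7/IE6 ≈ 3.2, far larger than any earlier ratio.
That jump marks the point where a core electron is being removed. So the atom has 6 valence electrons.

6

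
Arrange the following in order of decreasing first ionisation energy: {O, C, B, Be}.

O > C > Be > B

Be is in period 2, group 2; B is in period 2, group 13; C is in period 2, group 14; O is in period 2, group 16.
IE₁ increases left→right with effective nuclear charge and decreases top→bottom as the valence shell moves farther out.
All lie in period 2; the across-period trend (first ionization energy increases left to right) applies, with the exception below.
Note the exception: Be has a higher first ionization energy than B, contrary to the simple trend — removing B's lone 2p electron is easier than breaking Be's filled 2s².
Tabulated first ionization energy (kJ/mol): Be 900, B 801, C 1086, O 1314.
So from highest to lowest: O > C > Be > B.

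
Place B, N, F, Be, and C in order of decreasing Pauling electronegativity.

Be is in period 2, group 2; B is in period 2, group 13; C is in period 2, group 14; N is in period 2, group 15; F is in period 2, group 17.
Smaller atoms with higher effective nuclear charge are more electronegative.
All lie in period 2, so electronegativity increases left to right.
So from highest to lowest: F > N > C > B > Be.

F, N, C, B, Be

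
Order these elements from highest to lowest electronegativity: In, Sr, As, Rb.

As is in period 4, group 15; Rb is in period 5, group 1; Sr is in period 5, group 2; In is in period 5, group 13.
EN rises left→right (higher Z_eff, smaller atoms) and falls top→bottom (larger, more shielded atoms).
These span different periods and groups, so the two trends combine.
Sr > Rb: Sr lies to the right of Rb in period 5, so the across-period effect alone puts Sr higher.
In > Sr: both are in period 5; the period trend gives In the larger value.
As > In: both effects reinforce here, so As is clearly the higher of the two.
For reference (Pauling): As 2.18, Rb 0.82, Sr 0.95, In 1.78.
So from highest to lowest: As > In > Sr > Rb.

As > In > Sr > Rb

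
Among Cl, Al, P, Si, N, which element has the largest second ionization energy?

N

The second ionization energy removes an electron from the +1 ion. For each element: Cl⁺ still has 6 valence electrons; Al⁺ still has 2 valence electrons; P⁺ still has 4 valence electrons; Si⁺ still has 3 valence electrons; N⁺ still has 4 valence electrons.
All are still removing valence electrons, so compare the +1 ions as you would atoms: IE_2 generally rises across a period (higher Z_eff) and falls down a group (larger shell), subject to the usual subshell exceptions.
Valence configurations: Cl⁺ [Ne]3s²3p⁴, Al⁺ [Ne]3s², P⁺ [Ne]3s²3p², Si⁺ [Ne]3s²3p¹, N⁺ [He]2s²2p².
Si⁺ loses a lone 3p electron whereas Al⁺ must break into a filled 3s² pair, so IE_2(Al) > IE_2(Si) even though Si has the higher nuclear charge.
Approximate IE_2 values (kJ/mol): Cl 2298, Al 1817, P 1907, Si 1577, N 2856.
So the second ionization energies run Si < Al < P < Cl < N.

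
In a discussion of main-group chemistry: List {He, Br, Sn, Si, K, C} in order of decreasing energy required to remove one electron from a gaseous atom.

He > Br > C > Si > Sn > K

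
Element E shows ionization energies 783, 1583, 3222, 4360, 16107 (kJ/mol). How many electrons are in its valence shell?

4

Look for the largest jump between consecutive ionization energies: IE5/IE4 ≈ 3.7, far larger than any earlier ratio.
That jump marks the point where a core electron is being removed. So the atom has 4 valence electrons.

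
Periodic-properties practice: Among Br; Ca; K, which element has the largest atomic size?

K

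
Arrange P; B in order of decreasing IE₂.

B > P

The second ionization energy removes an electron from the +1 ion. For each element: P⁺ still has 4 valence electrons; B⁺ still has 2 valence electrons.
All are still removing valence electrons, so compare the +1 ions as you would atoms: IE_2 generally rises across a period (higher Z_eff) and falls down a group (larger shell), subject to the usual subshell exceptions.
Valence configurations: P⁺ [Ne]3s²3p², B⁺ [He]2s².
Approximate IE_2 values (kJ/mol): P 1907, B 2427.
Putting it together, IE_2: P < B.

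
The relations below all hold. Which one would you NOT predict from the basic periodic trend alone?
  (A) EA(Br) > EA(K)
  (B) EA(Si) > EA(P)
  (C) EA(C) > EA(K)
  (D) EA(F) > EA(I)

(B)

The general trend: electron affinity increases across a period and decreases down a group.
(A) Br (period 4, group 17) vs K (period 4, group 1): the stated order agrees with the simple trend.
(B) Si (period 3, group 14) vs P (period 3, group 15): the stated order contradicts the simple trend.
(C) C (period 2, group 14) vs K (period 4, group 1): the stated order agrees with the simple trend.
(D) F (period 2, group 17) vs I (period 5, group 17): the stated order agrees with the simple trend.
The exception is (B): adding an electron to P's half-filled 3p³ is unfavourable, so Si (3p²) has the more exothermic EA.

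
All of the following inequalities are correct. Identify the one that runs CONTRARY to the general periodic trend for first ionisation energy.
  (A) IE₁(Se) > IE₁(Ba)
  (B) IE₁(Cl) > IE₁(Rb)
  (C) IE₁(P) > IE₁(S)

The general trend: first ionisation energy increases across a period and decreases down a group.
(A) Se (period 4, group 16) vs Ba (period 6, group 2): the stated order agrees with the simple trend.
(B) Cl (period 3, group 17) vs Rb (period 5, group 1): the stated order agrees with the simple trend.
(C) P (period 3, group 15) vs S (period 3, group 16): the stated order contradicts the simple trend.
The exception is (C): S (3p⁴) ionizes more easily than half-filled P (3p³) because the paired 3p electron in S is pushed out by e⁻–e⁻ repulsion.

(C)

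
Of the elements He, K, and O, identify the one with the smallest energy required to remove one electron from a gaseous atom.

K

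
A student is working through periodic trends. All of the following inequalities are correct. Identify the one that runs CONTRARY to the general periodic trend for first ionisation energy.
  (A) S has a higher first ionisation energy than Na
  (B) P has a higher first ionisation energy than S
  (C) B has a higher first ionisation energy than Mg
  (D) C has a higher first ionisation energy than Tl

The general trend: first ionisation energy increases across a period and decreases down a group.
(A) S (period 3, group 16) vs Na (period 3, group 1): the stated order agrees with the simple trend.
(B) P (period 3, group 15) vs S (period 3, group 16): the stated order contradicts the simple trend.
(C) B (period 2, group 13) vs Mg (period 3, group 2): the stated order agrees with the simple trend.
(D) C (period 2, group 14) vs Tl (period 6, group 13): the stated order agrees with the simple trend.
The exception is (B): S (3p⁴) ionizes more easily than half-filled P (3p³) because the paired 3p electron in S is pushed out by e⁻–e⁻ repulsion.

(B)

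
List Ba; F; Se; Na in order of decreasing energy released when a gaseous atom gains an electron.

F > Se > Na > Ba

F is in period 2, group 17; Na is in period 3, group 1; Se is in period 4, group 16; Ba is in period 6, group 2.
Atoms with high Z_eff and room in the valence shell (especially the halogens) have the most exothermic electron affinities.
These span different periods and groups, so the two trends combine.
Na > Ba: the two effects oppose for this pair; the down-group effect wins (53 vs 14 kJ/mol).
Se > Na: period and group pull opposite ways; the across-period shift dominates (195 vs 53 kJ/mol).
F > Se: relative to Se, both the across-period and down-group shifts push F's electron affinity up.
Approximate values (kJ/mol): F 328, Na 53, Se 195, Ba 14.
So from highest to lowest: F > Se > Na > Ba.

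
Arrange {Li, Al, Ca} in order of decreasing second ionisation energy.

Consider each +1 ion: Li⁺ is the bare [He] core; Al⁺ still has 2 valence electrons; Ca⁺ still has 1 valence electron.
Core electrons are held far more tightly than valence electrons, so Li tops the IE_2 order.
Valence configurations: Al⁺ [Ne]3s², Ca⁺ [Ar]4s¹.
The numbers (kJ/mol): Li 7298, Al 1817, Ca 1145.
Putting it together, IE_2: Ca < Al < Li.

Li, Al, Ca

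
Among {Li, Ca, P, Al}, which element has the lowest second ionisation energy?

Ca

The second ionization energy removes an electron from the +1 ion. For each element: Li⁺ is the bare [He] core; Ca⁺ still has 1 valence electron; P⁺ still has 4 valence electrons; Al⁺ still has 2 valence electrons.
Core electrons are held far more tightly than valence electrons, so Li tops the IE_2 order.
Valence configurations: Ca⁺ [Ar]4s¹, P⁺ [Ne]3s²3p², Al⁺ [Ne]3s².
The numbers (kJ/mol): Li 7298, Ca 1145, P 1907, Al 1817.
Hence IE_2: Ca < Al < P < Li.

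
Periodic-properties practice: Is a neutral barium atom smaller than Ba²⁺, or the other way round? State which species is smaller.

Ba²⁺

Forming Ba²⁺ removes 2 electrons from Ba. Fewer electrons for the same nuclear charge means less shielding and a higher Z_eff on the remaining electrons, and for main-group metals the entire outer shell is lost.
A cation is smaller than its parent atom: Ba²⁺ < Ba.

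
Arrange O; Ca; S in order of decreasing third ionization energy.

IE_3 is the cost of taking one more electron from the +2 cation: O²⁺ still has 4 valence electrons; Ca²⁺ is the bare [Ar] core; S²⁺ still has 4 valence electrons.
Usually core removal costs more than valence removal, but here the competition is close: a tightly held n=2 valence electron can cost more to remove than an n=3 core electron, so the actual values have to decide it.
Valence configurations: O²⁺ [He]2s²2p², S²⁺ [Ne]3s²3p².
Approximate IE_3 values (kJ/mol): O 5300, Ca 4912, S 3357.
Hence IE_3: S < Ca < O.

O > Ca > S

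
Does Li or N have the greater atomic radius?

Li

Li is in period 2, group 1; N is in period 2, group 15.
Radius decreases left→right (rising Z_eff, same n) and increases top→bottom (higher n).
All lie in period 2, so atomic radius increases right to left.
So Li has the greater atomic radius (Li > N).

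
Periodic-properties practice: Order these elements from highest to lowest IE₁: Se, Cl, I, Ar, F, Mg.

F is in period 2, group 17; Mg is in period 3, group 2; Cl is in period 3, group 17; Ar is in period 3, group 18; Se is in period 4, group 16; I is in period 5, group 17.
Across a period the outer electron is held more tightly (higher IE₁); down a group it sits in a higher shell, more shielded, and comes off more easily.
These span different periods and groups, so the two trends combine.
Se > Mg: period and group pull opposite ways; the across-period shift dominates (941 vs 738 kJ/mol).
I > Se: period and group pull opposite ways; the across-period shift dominates (1008 vs 941 kJ/mol).
Cl > I: they share group 17; the group trend gives Cl the larger value.
Ar > Cl: both are in period 3; the period trend gives Ar the larger value.
F > Ar: the two effects oppose for this pair; the down-group effect wins (1681 vs 1521 kJ/mol).
Approximate values (kJ/mol): F 1681, Mg 738, Cl 1251, Ar 1521, Se 941, I 1008.
So from highest to lowest: F > Ar > Cl > I > Se > Mg.

F > Ar > Cl > I > Se > Mg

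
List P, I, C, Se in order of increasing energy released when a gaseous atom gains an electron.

P < C < Se < I

Adding an electron releases more energy for atoms nearer the top right (short of the noble gases).
A diagonal step moves right (one effect) and down (the opposite effect) at once.
C > P: the two effects oppose for this pair; the down-group effect wins (122 vs 72 kJ/mol).
Se > C: period and group pull opposite ways; the across-period shift dominates (195 vs 122 kJ/mol).
I > Se: the two effects oppose for this pair; the across-period effect wins (295 vs 195 kJ/mol).
For reference (kJ/mol): C 122, P 72, Se 195, I 295.
So from lowest to highest: P < C < Se < I.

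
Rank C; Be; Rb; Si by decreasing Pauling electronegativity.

C > Si > Be > Rb

Atoms toward the upper right of the periodic table pull bonding electrons most strongly.
Here both period and group differ, so the two effects have to be weighed against each other.
Be > Rb: relative to Rb, both the across-period and down-group shifts push Be's electronegativity up.
Si > Be: period and group pull opposite ways; the across-period shift dominates (1.90 vs 1.57).
C > Si: C sits above Si in group 14, so the down-group effect alone puts C higher.
Tabulated electronegativity (Pauling): Be 1.57, C 2.55, Si 1.90, Rb 0.82.
So from highest to lowest: C > Si > Be > Rb.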